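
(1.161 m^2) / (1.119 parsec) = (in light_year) 3.554e-33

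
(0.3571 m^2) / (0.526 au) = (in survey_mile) 2.82e-15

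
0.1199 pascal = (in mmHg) 0.0008993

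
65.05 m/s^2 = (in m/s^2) 65.05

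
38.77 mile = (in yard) 6.824e+04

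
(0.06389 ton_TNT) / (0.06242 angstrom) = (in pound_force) 9.628e+18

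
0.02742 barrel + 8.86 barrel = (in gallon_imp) 310.8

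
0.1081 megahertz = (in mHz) 1.081e+08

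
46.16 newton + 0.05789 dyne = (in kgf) 4.707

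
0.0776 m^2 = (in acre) 1.918e-05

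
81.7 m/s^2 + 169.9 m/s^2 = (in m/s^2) 251.6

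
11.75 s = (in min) 0.1958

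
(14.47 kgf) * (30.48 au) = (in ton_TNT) 1.546e+05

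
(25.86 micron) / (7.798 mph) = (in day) 8.586e-11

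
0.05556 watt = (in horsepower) 7.451e-05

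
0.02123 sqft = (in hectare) 1.972e-07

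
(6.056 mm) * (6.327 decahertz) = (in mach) 0.001125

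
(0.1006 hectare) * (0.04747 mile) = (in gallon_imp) 1.691e+07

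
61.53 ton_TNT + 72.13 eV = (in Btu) 2.44e+08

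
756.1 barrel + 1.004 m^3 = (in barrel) 762.4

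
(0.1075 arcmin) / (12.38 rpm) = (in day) 2.792e-10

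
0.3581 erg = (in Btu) 3.394e-11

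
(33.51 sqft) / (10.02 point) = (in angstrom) 8.807e+12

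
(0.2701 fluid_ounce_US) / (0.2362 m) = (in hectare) 3.382e-09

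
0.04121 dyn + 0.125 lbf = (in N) 0.556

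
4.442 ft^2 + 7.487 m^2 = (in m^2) 7.9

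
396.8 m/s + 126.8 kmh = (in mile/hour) 966.4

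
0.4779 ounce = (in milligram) 1.355e+04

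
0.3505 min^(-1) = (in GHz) 5.842e-12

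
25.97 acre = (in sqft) 1.131e+06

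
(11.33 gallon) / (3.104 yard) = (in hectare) 1.511e-06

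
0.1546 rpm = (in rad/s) 0.01619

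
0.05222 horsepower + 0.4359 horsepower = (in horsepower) 0.4881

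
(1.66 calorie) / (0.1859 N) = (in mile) 0.02322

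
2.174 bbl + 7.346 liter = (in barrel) 2.22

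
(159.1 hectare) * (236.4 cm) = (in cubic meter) 3.761e+06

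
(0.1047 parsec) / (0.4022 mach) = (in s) 2.359e+13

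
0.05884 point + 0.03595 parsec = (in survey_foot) 3.639e+15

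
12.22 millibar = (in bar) 0.01222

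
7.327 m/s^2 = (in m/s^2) 7.327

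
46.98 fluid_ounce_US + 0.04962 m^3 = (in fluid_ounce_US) 1725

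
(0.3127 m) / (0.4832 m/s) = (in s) 0.6471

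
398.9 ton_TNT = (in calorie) 3.989e+11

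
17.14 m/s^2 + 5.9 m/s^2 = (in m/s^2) 23.04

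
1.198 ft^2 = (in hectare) 1.113e-05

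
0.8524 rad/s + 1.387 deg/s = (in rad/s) 0.8766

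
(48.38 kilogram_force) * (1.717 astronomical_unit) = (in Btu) 1.155e+11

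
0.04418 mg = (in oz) 1.558e-06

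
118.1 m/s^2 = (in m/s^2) 118.1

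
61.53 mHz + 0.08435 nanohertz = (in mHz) 61.53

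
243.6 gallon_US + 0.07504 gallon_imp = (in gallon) 243.7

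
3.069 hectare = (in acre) 7.584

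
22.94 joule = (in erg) 2.294e+08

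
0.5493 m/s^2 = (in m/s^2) 0.5493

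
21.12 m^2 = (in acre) 0.005219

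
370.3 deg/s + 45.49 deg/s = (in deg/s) 415.8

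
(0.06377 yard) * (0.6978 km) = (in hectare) 0.004069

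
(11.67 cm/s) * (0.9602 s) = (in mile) 6.963e-05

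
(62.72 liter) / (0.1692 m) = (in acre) 9.16e-05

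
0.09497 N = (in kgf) 0.009684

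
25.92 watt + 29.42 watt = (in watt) 55.34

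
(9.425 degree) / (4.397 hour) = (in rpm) 9.924e-05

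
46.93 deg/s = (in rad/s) 0.8191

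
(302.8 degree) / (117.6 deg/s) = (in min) 0.04291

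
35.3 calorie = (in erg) 1.477e+09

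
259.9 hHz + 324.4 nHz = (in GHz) 2.599e-05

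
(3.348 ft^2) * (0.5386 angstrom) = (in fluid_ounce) 5.665e-07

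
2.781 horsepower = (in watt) 2074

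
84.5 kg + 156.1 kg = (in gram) 2.406e+05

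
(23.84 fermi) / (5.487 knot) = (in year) 2.678e-22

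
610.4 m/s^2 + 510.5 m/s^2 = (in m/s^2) 1121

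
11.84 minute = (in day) 0.008222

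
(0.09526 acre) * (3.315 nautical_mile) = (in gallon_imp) 5.206e+08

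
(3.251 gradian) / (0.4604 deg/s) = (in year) 2.015e-07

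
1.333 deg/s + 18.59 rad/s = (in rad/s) 18.61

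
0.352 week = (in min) 3548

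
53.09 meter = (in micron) 5.309e+07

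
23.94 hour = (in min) 1436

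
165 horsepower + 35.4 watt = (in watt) 1.231e+05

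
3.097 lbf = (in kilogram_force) 1.405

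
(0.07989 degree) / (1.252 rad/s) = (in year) 3.531e-11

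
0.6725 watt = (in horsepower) 0.0009018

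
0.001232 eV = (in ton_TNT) 4.718e-32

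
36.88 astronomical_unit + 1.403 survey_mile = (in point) 1.564e+16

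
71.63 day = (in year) 0.1962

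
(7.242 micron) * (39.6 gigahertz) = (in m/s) 2.868e+05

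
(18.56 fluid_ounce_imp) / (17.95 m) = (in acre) 7.26e-09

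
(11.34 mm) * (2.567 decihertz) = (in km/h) 0.01048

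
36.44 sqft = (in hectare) 0.0003385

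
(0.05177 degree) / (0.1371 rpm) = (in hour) 1.748e-05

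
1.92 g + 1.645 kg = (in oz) 58.09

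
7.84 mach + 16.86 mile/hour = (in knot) 5204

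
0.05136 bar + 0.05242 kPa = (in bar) 0.05188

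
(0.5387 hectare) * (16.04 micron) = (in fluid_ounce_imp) 3041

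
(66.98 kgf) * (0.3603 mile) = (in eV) 2.377e+24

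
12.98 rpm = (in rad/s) 1.359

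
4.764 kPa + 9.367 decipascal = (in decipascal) 4.765e+04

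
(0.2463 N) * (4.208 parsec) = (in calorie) 7.644e+15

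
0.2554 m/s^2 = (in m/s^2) 0.2554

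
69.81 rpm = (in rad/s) 7.31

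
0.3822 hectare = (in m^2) 3822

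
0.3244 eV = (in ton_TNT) 1.242e-29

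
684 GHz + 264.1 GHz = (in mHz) 9.481e+14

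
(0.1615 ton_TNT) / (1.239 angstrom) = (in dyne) 5.454e+23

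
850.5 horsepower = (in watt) 6.342e+05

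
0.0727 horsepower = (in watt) 54.21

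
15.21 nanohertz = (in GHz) 1.521e-17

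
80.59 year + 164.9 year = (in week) 1.28e+04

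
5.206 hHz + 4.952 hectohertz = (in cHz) 1.016e+05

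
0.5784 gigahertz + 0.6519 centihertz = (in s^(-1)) 5.784e+08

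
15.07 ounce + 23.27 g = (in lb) 0.9932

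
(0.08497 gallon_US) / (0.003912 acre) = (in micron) 20.32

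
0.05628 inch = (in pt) 4.052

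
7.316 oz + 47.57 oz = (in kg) 1.556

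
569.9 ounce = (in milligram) 1.616e+07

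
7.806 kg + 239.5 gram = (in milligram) 8.046e+06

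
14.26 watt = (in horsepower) 0.01912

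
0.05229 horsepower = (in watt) 38.99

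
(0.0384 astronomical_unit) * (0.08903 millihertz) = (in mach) 1502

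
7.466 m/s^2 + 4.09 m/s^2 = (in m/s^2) 11.56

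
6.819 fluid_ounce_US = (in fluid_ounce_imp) 7.098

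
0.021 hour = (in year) 2.397e-06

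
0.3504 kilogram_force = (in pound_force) 0.7725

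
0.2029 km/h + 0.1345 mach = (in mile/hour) 102.6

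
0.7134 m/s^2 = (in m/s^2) 0.7134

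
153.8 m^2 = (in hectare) 0.01538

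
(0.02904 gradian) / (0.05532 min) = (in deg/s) 0.007874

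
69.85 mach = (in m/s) 2.378e+04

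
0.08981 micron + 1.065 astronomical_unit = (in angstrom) 1.593e+21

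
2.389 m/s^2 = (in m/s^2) 2.389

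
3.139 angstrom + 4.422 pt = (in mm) 1.56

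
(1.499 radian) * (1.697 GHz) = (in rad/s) 2.544e+09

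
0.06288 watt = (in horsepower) 8.432e-05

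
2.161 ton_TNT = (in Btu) 8.57e+06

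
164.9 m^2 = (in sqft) 1775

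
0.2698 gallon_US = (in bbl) 0.006424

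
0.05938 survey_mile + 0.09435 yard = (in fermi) 9.565e+16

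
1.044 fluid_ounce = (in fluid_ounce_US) 1.044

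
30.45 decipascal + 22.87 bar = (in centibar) 2287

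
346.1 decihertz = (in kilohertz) 0.03461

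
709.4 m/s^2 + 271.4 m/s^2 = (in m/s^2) 980.8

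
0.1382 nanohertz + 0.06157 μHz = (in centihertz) 6.171e-06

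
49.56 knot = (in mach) 0.07488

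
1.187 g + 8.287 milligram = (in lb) 0.002635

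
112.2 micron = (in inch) 0.004417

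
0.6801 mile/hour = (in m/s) 0.304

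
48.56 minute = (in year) 9.239e-05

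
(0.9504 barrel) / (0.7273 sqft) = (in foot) 7.337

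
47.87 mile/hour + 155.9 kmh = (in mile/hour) 144.7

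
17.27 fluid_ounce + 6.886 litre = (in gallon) 1.954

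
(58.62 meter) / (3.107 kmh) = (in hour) 0.01887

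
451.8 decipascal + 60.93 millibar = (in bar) 0.06138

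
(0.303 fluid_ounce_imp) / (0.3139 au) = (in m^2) 1.833e-16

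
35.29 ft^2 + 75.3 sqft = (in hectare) 0.001027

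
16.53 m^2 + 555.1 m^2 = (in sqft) 6153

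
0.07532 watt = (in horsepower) 0.000101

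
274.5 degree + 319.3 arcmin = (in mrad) 4884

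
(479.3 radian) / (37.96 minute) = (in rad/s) 0.2104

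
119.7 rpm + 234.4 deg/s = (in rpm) 158.8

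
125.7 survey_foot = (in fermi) 3.831e+16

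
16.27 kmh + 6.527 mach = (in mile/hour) 4982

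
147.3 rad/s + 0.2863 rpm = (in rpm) 1407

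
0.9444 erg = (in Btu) 8.951e-11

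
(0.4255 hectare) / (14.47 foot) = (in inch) 3.798e+04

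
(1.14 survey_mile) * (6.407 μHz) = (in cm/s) 1.175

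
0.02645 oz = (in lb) 0.001653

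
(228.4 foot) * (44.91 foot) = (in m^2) 952.9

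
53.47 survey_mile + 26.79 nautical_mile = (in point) 3.846e+08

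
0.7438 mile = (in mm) 1.197e+06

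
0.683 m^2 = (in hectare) 6.83e-05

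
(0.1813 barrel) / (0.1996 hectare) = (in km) 1.444e-08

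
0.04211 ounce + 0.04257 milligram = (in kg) 0.001194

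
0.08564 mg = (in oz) 3.021e-06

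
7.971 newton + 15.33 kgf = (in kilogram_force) 16.14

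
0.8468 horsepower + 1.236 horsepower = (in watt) 1553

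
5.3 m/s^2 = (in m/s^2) 5.3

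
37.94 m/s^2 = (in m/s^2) 37.94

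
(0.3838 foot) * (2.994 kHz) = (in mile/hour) 783.5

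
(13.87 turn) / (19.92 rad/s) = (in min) 0.07291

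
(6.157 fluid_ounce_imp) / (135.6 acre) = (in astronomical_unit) 2.131e-21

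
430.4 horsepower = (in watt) 3.209e+05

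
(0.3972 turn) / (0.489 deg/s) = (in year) 9.272e-06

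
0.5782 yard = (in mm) 528.7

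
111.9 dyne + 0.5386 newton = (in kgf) 0.05504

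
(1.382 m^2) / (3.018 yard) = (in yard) 0.5477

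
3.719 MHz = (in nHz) 3.719e+15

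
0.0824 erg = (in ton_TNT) 1.969e-18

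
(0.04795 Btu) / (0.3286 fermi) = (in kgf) 1.57e+16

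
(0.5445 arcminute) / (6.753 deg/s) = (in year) 4.261e-11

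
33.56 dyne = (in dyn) 33.56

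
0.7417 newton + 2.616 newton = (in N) 3.358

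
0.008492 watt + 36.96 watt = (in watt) 36.97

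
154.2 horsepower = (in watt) 1.15e+05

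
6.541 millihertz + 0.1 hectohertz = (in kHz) 0.01001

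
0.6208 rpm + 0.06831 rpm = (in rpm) 0.6891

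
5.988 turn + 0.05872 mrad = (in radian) 37.62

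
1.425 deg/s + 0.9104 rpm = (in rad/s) 0.1202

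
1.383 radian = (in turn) 0.2201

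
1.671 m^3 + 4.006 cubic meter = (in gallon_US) 1500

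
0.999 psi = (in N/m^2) 6888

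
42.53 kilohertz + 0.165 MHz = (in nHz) 2.075e+14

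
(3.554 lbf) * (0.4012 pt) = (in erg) 2.238e+04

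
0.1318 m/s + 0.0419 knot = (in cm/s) 15.34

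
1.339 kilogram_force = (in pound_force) 2.952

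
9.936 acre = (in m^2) 4.021e+04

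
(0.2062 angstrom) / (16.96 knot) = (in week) 3.908e-18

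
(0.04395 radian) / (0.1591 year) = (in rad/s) 8.76e-09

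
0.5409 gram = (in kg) 0.0005409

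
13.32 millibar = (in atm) 0.01315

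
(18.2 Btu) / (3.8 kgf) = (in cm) 5.153e+04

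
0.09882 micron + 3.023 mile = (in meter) 4865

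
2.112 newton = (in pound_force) 0.4748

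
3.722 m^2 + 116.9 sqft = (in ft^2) 157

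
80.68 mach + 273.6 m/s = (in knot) 5.393e+04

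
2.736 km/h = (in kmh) 2.736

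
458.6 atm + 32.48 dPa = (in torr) 3.485e+05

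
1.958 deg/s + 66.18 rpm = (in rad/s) 6.965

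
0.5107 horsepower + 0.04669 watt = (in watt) 380.9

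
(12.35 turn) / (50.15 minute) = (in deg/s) 1.478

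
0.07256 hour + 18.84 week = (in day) 131.9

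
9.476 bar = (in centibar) 947.6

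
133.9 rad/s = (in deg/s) 7672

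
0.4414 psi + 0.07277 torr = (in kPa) 3.053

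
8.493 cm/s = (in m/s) 0.08493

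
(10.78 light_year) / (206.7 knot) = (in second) 9.591e+14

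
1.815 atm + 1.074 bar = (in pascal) 2.913e+05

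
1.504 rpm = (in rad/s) 0.1575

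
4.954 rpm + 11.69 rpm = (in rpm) 16.64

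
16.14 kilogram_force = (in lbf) 35.58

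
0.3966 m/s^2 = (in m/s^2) 0.3966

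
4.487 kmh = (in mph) 2.788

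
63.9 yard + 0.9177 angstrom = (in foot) 191.7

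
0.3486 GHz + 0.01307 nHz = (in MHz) 348.6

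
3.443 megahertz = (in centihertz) 3.443e+08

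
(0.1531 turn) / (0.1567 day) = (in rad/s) 7.105e-05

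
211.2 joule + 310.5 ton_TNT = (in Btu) 1.231e+09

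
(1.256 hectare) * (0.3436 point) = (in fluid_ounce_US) 5.148e+04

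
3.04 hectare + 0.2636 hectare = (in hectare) 3.304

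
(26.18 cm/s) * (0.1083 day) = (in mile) 1.522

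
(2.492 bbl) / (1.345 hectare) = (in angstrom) 2.946e+05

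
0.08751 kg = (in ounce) 3.087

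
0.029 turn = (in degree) 10.44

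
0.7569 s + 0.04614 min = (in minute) 0.05876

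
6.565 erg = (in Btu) 6.222e-10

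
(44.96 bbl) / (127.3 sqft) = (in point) 1713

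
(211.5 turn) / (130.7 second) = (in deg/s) 582.6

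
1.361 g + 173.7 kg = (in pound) 382.9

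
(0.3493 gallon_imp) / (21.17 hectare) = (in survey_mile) 4.661e-12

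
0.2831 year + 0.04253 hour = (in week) 14.76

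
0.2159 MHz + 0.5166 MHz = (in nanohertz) 7.325e+14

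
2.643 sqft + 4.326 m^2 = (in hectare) 0.0004572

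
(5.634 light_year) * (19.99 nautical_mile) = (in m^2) 1.973e+21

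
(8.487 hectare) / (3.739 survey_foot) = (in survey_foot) 2.443e+05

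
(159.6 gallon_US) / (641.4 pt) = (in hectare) 0.000267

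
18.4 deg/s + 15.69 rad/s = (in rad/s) 16.01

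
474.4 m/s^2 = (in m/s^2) 474.4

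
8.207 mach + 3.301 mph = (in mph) 6254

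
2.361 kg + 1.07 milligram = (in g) 2361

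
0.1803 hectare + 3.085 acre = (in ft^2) 1.538e+05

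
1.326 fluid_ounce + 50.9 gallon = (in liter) 192.7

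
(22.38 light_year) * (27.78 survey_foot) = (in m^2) 1.793e+18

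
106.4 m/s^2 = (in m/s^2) 106.4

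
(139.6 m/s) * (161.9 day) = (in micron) 1.953e+15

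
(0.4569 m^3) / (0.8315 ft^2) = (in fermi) 5.915e+15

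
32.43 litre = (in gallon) 8.567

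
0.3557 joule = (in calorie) 0.08501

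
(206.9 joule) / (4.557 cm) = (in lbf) 1021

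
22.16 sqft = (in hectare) 0.0002059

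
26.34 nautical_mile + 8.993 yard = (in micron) 4.879e+10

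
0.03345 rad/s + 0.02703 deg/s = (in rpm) 0.3239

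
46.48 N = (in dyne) 4.648e+06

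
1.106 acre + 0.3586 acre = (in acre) 1.465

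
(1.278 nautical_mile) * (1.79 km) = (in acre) 1047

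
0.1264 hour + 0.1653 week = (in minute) 1674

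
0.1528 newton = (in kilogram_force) 0.01558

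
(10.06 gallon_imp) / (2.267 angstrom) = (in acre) 4.985e+04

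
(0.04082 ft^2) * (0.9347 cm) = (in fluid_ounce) 1.199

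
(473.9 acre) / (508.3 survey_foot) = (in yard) 1.354e+04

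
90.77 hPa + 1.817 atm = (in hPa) 1932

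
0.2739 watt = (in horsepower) 0.0003673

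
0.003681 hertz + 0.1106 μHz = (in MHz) 3.681e-09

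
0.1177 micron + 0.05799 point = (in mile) 1.278e-08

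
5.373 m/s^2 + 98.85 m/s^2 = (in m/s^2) 104.2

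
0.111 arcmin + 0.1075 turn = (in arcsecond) 1.393e+05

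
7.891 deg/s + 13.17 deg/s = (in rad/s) 0.3676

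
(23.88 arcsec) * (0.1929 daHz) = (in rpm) 0.002133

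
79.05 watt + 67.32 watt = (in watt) 146.4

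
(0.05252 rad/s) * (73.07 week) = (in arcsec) 4.787e+11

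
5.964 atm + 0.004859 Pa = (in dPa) 6.043e+06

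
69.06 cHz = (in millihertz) 690.6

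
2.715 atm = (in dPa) 2.751e+06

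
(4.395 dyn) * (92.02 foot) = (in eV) 7.694e+15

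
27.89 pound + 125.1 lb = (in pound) 153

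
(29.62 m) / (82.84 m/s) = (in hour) 9.932e-05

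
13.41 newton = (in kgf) 1.367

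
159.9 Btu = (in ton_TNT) 4.032e-05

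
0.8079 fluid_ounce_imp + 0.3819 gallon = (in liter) 1.469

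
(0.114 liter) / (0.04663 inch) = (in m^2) 0.09625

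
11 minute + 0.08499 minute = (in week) 0.0011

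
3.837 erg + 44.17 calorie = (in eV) 1.153e+21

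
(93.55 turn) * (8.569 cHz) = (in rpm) 481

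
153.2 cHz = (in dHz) 15.32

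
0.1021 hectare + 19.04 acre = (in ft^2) 8.404e+05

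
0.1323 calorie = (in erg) 5.535e+06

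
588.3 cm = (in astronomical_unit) 3.933e-11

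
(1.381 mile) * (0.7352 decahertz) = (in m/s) 1.634e+04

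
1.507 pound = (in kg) 0.6836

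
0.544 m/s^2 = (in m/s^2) 0.544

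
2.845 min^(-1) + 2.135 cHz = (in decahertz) 0.006877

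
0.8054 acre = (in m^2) 3259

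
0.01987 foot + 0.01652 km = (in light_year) 1.747e-15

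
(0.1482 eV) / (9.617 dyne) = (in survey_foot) 8.1e-16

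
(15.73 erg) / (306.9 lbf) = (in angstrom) 11.52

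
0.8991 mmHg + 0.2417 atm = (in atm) 0.2429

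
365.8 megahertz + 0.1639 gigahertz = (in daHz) 5.297e+07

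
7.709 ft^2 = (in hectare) 7.162e-05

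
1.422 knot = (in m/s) 0.7315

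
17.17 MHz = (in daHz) 1.717e+06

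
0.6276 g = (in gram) 0.6276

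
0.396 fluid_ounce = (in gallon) 0.003094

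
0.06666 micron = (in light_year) 7.046e-24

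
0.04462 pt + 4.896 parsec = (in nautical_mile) 8.157e+13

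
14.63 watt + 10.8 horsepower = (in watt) 8068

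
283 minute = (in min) 283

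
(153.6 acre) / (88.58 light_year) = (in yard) 8.112e-13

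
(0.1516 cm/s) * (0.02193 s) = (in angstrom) 3.325e+05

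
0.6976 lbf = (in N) 3.103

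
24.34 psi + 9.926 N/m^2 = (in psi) 24.34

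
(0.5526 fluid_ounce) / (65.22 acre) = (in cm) 6.192e-09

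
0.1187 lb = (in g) 53.84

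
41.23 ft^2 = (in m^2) 3.83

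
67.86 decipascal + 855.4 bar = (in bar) 855.4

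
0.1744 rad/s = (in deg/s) 9.992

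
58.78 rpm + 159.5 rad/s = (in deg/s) 9491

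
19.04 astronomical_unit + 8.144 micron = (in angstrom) 2.848e+22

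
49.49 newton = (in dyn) 4.949e+06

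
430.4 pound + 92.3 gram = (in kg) 195.3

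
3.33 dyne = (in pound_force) 7.486e-06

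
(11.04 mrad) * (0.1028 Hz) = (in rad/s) 0.001135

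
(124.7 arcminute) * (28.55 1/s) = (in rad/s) 1.036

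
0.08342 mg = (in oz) 2.943e-06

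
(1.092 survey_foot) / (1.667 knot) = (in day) 4.492e-06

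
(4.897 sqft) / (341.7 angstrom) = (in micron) 1.331e+13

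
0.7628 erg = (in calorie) 1.823e-08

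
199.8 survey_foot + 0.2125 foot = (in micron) 6.096e+07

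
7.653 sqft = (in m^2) 0.711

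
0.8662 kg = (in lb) 1.91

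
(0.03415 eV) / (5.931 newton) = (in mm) 9.225e-19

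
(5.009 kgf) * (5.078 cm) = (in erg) 2.494e+07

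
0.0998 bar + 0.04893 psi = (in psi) 1.496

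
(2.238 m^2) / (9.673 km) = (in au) 1.547e-15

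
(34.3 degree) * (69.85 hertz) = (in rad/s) 41.82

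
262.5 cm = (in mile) 0.001631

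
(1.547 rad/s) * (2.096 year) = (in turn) 1.627e+07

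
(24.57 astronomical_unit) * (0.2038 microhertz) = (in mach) 2200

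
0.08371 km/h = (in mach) 6.829e-05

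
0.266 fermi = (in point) 7.54e-13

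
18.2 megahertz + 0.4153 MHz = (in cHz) 1.862e+09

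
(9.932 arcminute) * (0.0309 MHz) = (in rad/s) 89.27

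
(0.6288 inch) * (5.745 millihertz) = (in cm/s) 0.009176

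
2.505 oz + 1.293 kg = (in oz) 48.11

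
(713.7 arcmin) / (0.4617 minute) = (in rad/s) 0.007494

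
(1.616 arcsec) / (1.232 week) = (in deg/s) 6.024e-10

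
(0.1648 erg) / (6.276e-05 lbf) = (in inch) 0.002324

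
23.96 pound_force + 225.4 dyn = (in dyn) 1.066e+07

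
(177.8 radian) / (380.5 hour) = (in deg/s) 0.007437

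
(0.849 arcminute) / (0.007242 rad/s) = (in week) 5.638e-08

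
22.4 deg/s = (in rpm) 3.733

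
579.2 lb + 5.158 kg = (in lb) 590.6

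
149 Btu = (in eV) 9.812e+23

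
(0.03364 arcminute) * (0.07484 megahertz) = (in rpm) 6.993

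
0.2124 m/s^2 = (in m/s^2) 0.2124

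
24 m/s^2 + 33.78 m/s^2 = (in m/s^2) 57.78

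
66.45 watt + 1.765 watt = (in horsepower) 0.09148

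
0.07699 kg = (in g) 76.99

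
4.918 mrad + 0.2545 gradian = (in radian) 0.008916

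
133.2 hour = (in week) 0.7929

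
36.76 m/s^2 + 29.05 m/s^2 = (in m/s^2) 65.81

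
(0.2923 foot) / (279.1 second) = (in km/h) 0.001149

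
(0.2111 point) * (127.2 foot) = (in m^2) 0.002887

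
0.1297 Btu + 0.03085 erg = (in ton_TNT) 3.271e-08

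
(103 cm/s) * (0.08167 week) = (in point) 1.442e+08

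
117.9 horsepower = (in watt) 8.792e+04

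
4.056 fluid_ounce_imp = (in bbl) 0.0007249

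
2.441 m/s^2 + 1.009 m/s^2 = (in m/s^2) 3.45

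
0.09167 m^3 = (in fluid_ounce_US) 3100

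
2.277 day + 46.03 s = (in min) 3280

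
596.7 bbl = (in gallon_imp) 2.087e+04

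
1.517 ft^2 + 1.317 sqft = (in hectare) 2.633e-05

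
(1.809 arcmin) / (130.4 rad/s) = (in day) 4.671e-11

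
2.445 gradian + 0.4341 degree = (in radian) 0.04598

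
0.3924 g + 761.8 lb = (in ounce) 1.219e+04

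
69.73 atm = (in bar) 70.65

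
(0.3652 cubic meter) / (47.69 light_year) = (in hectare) 8.094e-23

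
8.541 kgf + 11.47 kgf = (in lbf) 44.12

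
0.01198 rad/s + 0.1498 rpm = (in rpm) 0.2642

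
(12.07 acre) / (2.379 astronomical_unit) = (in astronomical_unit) 9.174e-19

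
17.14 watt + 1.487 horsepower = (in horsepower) 1.51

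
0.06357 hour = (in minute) 3.814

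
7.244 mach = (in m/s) 2467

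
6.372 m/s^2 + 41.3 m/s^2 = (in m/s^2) 47.67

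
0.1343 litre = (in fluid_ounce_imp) 4.727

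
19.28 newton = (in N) 19.28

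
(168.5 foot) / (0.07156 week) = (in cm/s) 0.1187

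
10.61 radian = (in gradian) 675.5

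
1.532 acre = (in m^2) 6200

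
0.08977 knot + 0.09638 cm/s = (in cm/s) 4.715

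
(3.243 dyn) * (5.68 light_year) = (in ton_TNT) 416.5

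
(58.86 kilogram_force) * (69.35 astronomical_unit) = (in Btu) 5.676e+12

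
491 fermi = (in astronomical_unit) 3.282e-24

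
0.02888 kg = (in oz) 1.019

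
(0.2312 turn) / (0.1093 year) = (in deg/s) 2.415e-05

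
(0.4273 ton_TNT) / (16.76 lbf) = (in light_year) 2.535e-09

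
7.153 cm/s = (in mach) 0.0002101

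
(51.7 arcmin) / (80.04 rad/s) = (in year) 5.958e-12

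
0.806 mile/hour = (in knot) 0.7004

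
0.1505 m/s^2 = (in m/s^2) 0.1505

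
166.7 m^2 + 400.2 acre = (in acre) 400.2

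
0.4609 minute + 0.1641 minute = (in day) 0.000434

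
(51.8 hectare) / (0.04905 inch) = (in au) 0.002779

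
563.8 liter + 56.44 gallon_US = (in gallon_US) 205.4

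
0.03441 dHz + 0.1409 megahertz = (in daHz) 1.409e+04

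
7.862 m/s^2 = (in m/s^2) 7.862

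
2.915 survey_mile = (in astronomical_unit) 3.136e-08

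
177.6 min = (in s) 1.066e+04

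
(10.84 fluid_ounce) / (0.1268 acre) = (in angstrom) 6247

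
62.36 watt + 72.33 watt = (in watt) 134.7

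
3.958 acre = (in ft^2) 1.724e+05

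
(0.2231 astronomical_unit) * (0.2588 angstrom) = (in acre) 0.0002134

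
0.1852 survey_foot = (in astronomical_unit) 3.773e-13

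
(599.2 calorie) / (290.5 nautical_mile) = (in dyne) 466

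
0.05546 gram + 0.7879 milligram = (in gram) 0.05625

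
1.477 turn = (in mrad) 9280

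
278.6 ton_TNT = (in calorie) 2.786e+11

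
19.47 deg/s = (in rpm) 3.245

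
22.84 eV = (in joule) 3.659e-18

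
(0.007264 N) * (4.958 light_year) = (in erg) 3.407e+21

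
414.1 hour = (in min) 2.485e+04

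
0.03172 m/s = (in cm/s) 3.172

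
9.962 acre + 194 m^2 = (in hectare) 4.051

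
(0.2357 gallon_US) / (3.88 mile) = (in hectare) 1.429e-11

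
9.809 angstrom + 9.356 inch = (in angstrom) 2.376e+09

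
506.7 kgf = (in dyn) 4.969e+08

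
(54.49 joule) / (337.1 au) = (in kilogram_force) 1.102e-13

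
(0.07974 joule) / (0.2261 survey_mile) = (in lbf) 4.927e-05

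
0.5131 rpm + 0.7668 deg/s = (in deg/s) 3.845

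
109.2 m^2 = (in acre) 0.02698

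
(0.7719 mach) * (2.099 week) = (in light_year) 3.527e-08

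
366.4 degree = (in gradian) 407.1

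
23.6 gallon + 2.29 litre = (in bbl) 0.5763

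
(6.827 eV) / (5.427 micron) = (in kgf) 2.055e-14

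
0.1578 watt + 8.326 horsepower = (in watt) 6209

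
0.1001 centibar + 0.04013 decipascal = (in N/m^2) 100.1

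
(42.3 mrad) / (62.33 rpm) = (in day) 7.501e-08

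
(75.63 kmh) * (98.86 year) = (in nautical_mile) 3.537e+07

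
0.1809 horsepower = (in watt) 134.9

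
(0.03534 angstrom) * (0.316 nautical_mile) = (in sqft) 2.226e-08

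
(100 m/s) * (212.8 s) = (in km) 21.28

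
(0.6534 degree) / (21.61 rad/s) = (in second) 0.0005277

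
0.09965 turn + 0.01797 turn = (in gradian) 47.05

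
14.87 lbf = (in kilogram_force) 6.745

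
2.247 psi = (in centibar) 15.49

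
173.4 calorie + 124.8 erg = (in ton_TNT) 1.734e-07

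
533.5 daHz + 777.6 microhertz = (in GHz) 5.335e-06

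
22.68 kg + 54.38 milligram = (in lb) 50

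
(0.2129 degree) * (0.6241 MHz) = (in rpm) 2.215e+04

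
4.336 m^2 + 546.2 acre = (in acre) 546.2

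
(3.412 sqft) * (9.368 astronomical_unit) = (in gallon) 1.174e+14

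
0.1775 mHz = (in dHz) 0.001775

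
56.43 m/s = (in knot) 109.7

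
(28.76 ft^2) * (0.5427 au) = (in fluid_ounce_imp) 7.635e+15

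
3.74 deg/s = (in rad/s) 0.06528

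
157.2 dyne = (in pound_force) 0.0003534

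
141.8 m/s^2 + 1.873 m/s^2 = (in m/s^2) 143.7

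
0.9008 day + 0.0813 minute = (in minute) 1297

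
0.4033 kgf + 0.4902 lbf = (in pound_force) 1.379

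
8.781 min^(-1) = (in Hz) 0.1464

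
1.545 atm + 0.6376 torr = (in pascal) 1.566e+05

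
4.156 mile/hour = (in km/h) 6.688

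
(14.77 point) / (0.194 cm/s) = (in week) 4.441e-06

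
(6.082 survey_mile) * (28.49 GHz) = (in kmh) 1.004e+15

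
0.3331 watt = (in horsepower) 0.0004467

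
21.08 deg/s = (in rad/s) 0.3679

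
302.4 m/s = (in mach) 0.8881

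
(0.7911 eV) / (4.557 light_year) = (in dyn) 2.94e-31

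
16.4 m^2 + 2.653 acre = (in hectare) 1.075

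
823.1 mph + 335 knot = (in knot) 1050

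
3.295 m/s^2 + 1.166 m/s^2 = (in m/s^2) 4.461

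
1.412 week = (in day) 9.884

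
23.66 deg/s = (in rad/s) 0.4129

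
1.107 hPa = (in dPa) 1107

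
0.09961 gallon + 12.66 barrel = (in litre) 2013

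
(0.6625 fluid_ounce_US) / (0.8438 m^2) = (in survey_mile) 1.443e-08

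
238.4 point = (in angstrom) 8.41e+08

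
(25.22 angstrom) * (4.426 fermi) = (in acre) 2.758e-27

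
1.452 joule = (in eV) 9.063e+18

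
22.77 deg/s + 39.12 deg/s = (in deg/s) 61.89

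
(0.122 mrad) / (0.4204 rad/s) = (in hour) 8.061e-08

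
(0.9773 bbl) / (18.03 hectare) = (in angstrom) 8618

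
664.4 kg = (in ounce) 2.344e+04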